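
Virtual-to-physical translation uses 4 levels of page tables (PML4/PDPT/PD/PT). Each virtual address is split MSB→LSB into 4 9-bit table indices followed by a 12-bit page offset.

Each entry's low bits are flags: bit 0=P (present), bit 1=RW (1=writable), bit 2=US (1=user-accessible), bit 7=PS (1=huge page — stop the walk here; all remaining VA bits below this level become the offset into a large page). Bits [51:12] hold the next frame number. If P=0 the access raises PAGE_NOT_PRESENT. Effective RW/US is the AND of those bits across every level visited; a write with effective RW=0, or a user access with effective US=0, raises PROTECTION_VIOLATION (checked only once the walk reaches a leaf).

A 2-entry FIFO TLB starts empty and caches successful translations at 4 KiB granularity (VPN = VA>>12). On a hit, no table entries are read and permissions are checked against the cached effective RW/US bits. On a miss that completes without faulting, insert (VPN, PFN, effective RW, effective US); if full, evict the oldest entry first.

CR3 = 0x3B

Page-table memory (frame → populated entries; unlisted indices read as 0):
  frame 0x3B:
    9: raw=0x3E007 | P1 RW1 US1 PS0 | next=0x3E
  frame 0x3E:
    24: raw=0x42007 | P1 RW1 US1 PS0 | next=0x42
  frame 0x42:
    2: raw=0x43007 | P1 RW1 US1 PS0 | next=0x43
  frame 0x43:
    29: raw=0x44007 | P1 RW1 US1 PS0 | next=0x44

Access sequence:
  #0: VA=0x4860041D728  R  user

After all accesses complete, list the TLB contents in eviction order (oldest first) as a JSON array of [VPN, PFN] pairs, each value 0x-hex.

Per-access translation:
#0 VA=0x4860041D728 (r,user):
  [0] read 0x3B idx=9: raw=0x3E007 flags P=1 W=1 U=1 S=0
  [1] read 0x3E idx=24: raw=0x42007 flags P=1 W=1 U=1 S=0
  [2] read 0x42 idx=2: raw=0x43007 flags P=1 W=1 U=1 S=0
  [3] read 0x43 idx=29: raw=0x44007 flags P=1 W=1 U=1 S=0
  → PA=0x44728  (4 entries read)

TLB: [["0x4860041D", "0x44"]]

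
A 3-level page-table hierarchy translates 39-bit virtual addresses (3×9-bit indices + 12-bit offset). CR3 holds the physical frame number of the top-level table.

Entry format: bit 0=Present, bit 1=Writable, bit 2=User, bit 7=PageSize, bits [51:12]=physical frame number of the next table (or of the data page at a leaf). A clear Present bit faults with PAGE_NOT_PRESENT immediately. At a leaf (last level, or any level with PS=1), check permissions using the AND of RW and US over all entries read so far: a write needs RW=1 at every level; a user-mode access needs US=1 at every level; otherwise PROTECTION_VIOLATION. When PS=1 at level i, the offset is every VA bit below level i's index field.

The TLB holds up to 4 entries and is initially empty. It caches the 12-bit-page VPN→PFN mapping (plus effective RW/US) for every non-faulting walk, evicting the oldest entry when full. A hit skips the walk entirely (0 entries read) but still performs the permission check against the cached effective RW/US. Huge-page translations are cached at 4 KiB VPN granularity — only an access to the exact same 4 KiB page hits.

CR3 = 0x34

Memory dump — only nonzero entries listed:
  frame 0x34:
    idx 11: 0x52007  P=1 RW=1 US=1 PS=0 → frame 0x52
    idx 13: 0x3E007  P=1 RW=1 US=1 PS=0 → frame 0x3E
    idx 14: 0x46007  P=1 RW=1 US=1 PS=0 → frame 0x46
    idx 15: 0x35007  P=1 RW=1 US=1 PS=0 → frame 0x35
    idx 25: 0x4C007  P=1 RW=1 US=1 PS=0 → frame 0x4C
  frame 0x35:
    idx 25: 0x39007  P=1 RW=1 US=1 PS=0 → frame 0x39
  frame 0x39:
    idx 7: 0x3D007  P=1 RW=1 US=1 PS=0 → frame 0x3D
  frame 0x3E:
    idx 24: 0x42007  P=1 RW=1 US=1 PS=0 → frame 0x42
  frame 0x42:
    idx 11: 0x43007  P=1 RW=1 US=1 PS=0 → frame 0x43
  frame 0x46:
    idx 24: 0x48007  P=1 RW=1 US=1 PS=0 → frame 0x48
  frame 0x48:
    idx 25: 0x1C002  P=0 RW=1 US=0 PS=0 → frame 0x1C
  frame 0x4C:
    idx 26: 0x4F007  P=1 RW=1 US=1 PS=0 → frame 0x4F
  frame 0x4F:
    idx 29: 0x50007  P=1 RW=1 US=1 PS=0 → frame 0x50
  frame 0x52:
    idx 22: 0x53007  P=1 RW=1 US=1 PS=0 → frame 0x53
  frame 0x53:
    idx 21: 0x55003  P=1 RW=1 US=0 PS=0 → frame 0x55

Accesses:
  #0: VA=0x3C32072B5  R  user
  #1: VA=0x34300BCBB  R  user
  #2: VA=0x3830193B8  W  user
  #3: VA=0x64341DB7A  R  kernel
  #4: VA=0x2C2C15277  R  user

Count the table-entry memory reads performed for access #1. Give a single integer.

Trace:
#0 VA=0x3C32072B5 (r,user):
  L0: frame=0x34 idx=15 entry=0x35007 [P=1 RW=1 US=1 PS=0]
  L1: frame=0x35 idx=25 entry=0x39007 [P=1 RW=1 US=1 PS=0]
  L2: frame=0x39 idx=7 entry=0x3D007 [P=1 RW=1 US=1 PS=0]
  ✓ 0x3D2B5  — 3 lookups
#1 VA=0x34300BCBB (r,user):
  L0: frame=0x34 idx=13 entry=0x3E007 [P=1 RW=1 US=1 PS=0]
  L1: frame=0x3E idx=24 entry=0x42007 [P=1 RW=1 US=1 PS=0]
  L2: frame=0x42 idx=11 entry=0x43007 [P=1 RW=1 US=1 PS=0]
  ✓ 0x43CBB  — 3 lookups
#2 VA=0x3830193B8 (w,user):
  L0: frame=0x34 idx=14 entry=0x46007 [P=1 RW=1 US=1 PS=0]
  L1: frame=0x46 idx=24 entry=0x48007 [P=1 RW=1 US=1 PS=0]
  L2: frame=0x48 idx=25 entry=0x1C002 [P=0 RW=1 US=0 PS=0]
  → PAGE_NOT_PRESENT  (3 entries read)
#3 VA=0x64341DB7A (r,kernel):
  L0: frame=0x34 idx=25 entry=0x4C007 [P=1 RW=1 US=1 PS=0]
  L1: frame=0x4C idx=26 entry=0x4F007 [P=1 RW=1 US=1 PS=0]
  L2: frame=0x4F idx=29 entry=0x50007 [P=1 RW=1 US=1 PS=0]
  ✓ 0x50B7A  — 3 lookups
#4 VA=0x2C2C15277 (r,user):
  L0: frame=0x34 idx=11 entry=0x52007 [P=1 RW=1 US=1 PS=0]
  L1: frame=0x52 idx=22 entry=0x53007 [P=1 RW=1 US=1 PS=0]
  L2: frame=0x53 idx=21 entry=0x55003 [P=1 RW=1 US=0 PS=0]
  → PROTECTION_VIOLATION  (3 entries read)

Entries read for #1: 3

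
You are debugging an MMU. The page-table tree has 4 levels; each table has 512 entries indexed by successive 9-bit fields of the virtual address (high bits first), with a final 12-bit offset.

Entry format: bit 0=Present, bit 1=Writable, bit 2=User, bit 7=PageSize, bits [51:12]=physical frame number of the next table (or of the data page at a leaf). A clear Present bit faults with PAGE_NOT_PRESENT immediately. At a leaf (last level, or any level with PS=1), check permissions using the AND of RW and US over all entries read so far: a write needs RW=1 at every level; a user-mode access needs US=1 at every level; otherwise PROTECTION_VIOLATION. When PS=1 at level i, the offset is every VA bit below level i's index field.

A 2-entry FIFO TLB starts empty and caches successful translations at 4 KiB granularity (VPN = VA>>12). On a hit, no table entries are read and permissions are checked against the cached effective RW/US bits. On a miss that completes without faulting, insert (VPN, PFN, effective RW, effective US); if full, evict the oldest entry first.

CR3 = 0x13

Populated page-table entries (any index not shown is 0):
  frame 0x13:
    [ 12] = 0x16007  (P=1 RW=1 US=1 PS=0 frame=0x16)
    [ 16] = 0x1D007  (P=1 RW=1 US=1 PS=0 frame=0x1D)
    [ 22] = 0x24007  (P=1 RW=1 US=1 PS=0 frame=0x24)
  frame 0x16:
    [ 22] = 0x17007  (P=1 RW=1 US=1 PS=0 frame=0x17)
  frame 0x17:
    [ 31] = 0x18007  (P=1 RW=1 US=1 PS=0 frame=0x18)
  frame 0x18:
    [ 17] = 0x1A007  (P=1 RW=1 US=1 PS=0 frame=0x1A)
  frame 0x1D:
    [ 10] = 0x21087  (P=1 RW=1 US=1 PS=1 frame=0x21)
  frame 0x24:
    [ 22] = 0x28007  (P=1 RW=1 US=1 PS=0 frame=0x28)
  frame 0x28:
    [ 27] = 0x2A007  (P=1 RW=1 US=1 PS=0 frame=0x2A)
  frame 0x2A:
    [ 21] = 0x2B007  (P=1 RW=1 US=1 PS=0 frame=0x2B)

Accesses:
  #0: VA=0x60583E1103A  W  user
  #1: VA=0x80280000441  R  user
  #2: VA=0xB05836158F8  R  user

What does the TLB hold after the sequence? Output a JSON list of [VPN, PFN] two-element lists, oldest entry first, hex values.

Walk each access:
#0 VA=0x60583E1103A (w,user):
  lvl0: tbl 0x13, slot 12 ⇒ 0x16007 (P1/RW1/US1/PS0)
  lvl1: tbl 0x16, slot 22 ⇒ 0x17007 (P1/RW1/US1/PS0)
  lvl2: tbl 0x17, slot 31 ⇒ 0x18007 (P1/RW1/US1/PS0)
  lvl3: tbl 0x18, slot 17 ⇒ 0x1A007 (P1/RW1/US1/PS0)
  ⇒ phys 0x1A03A  [4 reads]
#1 VA=0x80280000441 (r,user):
  lvl0: tbl 0x13, slot 16 ⇒ 0x1D007 (P1/RW1/US1/PS0)
  lvl1: tbl 0x1D, slot 10 ⇒ 0x21087 (P1/RW1/US1/PS1)
  ⇒ phys 0x21441 (huge @L1)  [2 reads]
#2 VA=0xB05836158F8 (r,user):
  lvl0: tbl 0x13, slot 22 ⇒ 0x24007 (P1/RW1/US1/PS0)
  lvl1: tbl 0x24, slot 22 ⇒ 0x28007 (P1/RW1/US1/PS0)
  lvl2: tbl 0x28, slot 27 ⇒ 0x2A007 (P1/RW1/US1/PS0)
  lvl3: tbl 0x2A, slot 21 ⇒ 0x2B007 (P1/RW1/US1/PS0)
  ⇒ phys 0x2B8F8  [4 reads]

TLB: [["0x80280000", "0x21"], ["0xB0583615", "0x2B"]]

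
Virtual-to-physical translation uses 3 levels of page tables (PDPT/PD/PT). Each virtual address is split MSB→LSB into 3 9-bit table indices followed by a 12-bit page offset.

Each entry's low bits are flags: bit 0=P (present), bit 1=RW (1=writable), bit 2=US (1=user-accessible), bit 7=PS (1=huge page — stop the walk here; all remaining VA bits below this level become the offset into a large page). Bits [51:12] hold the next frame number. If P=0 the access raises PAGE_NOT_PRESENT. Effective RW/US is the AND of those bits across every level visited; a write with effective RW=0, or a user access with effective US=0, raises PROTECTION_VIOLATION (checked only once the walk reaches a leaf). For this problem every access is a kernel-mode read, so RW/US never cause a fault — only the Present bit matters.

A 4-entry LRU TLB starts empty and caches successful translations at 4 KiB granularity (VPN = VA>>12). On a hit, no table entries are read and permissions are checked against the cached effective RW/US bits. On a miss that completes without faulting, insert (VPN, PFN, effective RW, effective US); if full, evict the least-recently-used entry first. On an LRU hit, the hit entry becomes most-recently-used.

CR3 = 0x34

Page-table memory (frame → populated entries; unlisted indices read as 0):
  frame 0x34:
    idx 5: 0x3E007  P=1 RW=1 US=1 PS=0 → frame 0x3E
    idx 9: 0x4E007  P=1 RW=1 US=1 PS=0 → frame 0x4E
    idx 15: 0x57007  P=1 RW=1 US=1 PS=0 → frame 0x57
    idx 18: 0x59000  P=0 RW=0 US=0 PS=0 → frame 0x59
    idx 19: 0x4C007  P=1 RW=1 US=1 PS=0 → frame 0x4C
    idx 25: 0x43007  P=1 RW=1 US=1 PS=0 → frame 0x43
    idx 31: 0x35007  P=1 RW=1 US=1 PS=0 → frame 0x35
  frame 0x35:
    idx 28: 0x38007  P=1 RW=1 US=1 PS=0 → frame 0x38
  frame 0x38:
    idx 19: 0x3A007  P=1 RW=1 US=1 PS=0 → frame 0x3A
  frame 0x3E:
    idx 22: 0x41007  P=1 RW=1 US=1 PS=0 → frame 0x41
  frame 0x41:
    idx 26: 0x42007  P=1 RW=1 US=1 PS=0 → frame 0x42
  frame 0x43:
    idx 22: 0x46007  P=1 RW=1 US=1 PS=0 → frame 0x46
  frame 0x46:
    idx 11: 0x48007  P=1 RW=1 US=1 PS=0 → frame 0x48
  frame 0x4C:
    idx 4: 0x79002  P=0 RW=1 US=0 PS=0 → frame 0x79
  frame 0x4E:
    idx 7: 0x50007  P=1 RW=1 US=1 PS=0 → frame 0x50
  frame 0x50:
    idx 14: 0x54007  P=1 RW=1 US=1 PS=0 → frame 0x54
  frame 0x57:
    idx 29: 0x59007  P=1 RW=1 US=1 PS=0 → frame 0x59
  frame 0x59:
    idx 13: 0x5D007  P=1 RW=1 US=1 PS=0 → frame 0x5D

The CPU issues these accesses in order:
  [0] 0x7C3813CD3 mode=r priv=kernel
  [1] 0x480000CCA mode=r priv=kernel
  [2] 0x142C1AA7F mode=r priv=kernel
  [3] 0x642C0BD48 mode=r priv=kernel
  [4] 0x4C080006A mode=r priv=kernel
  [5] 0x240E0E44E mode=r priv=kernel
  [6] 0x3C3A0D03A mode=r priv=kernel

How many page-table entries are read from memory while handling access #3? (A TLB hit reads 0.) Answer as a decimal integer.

Walk each access:
#0 VA=0x7C3813CD3 (r,kernel):
  L0: frame=0x34 idx=31 entry=0x35007 [P=1 RW=1 US=1 PS=0]
  L1: frame=0x35 idx=28 entry=0x38007 [P=1 RW=1 US=1 PS=0]
  L2: frame=0x38 idx=19 entry=0x3A007 [P=1 RW=1 US=1 PS=0]
  → PA=0x3ACD3  (3 entries read)
#1 VA=0x480000CCA (r,kernel):
  L0: frame=0x34 idx=18 entry=0x59000 [P=0 RW=0 US=0 PS=0]
  ✗ PAGE_NOT_PRESENT  [1 reads]
#2 VA=0x142C1AA7F (r,kernel):
  L0: frame=0x34 idx=5 entry=0x3E007 [P=1 RW=1 US=1 PS=0]
  L1: frame=0x3E idx=22 entry=0x41007 [P=1 RW=1 US=1 PS=0]
  L2: frame=0x41 idx=26 entry=0x42007 [P=1 RW=1 US=1 PS=0]
  → PA=0x42A7F  (3 entries read)
#3 VA=0x642C0BD48 (r,kernel):
  L0: frame=0x34 idx=25 entry=0x43007 [P=1 RW=1 US=1 PS=0]
  L1: frame=0x43 idx=22 entry=0x46007 [P=1 RW=1 US=1 PS=0]
  L2: frame=0x46 idx=11 entry=0x48007 [P=1 RW=1 US=1 PS=0]
  → PA=0x48D48  (3 entries read)
#4 VA=0x4C080006A (r,kernel):
  L0: frame=0x34 idx=19 entry=0x4C007 [P=1 RW=1 US=1 PS=0]
  L1: frame=0x4C idx=4 entry=0x79002 [P=0 RW=1 US=0 PS=0]
  ✗ PAGE_NOT_PRESENT  [2 reads]
#5 VA=0x240E0E44E (r,kernel):
  L0: frame=0x34 idx=9 entry=0x4E007 [P=1 RW=1 US=1 PS=0]
  L1: frame=0x4E idx=7 entry=0x50007 [P=1 RW=1 US=1 PS=0]
  L2: frame=0x50 idx=14 entry=0x54007 [P=1 RW=1 US=1 PS=0]
  → PA=0x5444E  (3 entries read)
#6 VA=0x3C3A0D03A (r,kernel):
  L0: frame=0x34 idx=15 entry=0x57007 [P=1 RW=1 US=1 PS=0]
  L1: frame=0x57 idx=29 entry=0x59007 [P=1 RW=1 US=1 PS=0]
  L2: frame=0x59 idx=13 entry=0x5D007 [P=1 RW=1 US=1 PS=0]
  → PA=0x5D03A  (3 entries read)

Entries read for #3: 3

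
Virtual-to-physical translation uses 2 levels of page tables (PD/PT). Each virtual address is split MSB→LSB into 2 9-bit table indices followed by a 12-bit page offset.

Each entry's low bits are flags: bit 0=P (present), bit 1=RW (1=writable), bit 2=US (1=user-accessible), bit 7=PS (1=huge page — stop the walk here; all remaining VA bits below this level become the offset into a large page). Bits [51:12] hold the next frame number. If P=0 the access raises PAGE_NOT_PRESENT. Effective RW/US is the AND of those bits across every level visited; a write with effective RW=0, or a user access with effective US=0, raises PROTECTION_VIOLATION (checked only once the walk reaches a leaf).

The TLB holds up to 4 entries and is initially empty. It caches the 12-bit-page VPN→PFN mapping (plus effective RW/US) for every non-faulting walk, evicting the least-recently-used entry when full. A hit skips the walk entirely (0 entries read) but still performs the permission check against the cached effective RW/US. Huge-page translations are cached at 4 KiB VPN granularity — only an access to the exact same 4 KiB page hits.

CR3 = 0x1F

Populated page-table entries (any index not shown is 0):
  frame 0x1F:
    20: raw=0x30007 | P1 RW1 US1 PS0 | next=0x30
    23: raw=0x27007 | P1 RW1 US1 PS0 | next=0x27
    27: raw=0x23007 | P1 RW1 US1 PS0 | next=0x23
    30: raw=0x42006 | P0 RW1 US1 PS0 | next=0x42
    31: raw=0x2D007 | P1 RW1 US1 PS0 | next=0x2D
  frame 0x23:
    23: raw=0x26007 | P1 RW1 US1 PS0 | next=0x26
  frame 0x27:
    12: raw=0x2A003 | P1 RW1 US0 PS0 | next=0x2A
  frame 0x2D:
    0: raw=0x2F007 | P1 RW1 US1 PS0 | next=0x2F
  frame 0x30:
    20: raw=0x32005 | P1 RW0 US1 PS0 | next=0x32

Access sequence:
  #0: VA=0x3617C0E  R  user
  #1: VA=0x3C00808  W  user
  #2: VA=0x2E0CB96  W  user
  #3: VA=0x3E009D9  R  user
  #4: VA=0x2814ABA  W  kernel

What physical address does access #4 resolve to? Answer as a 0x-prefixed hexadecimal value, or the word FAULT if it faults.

Trace:
#0 VA=0x3617C0E (r,user):
  [0] read 0x1F idx=27: raw=0x23007 flags P=1 W=1 U=1 S=0
  [1] read 0x23 idx=23: raw=0x26007 flags P=1 W=1 U=1 S=0
  ⇒ phys 0x26C0E  [2 reads]
#1 VA=0x3C00808 (w,user):
  [0] read 0x1F idx=30: raw=0x42006 flags P=0 W=1 U=1 S=0
  ✗ PAGE_NOT_PRESENT  [1 reads]
#2 VA=0x2E0CB96 (w,user):
  [0] read 0x1F idx=23: raw=0x27007 flags P=1 W=1 U=1 S=0
  [1] read 0x27 idx=12: raw=0x2A003 flags P=1 W=1 U=0 S=0
  ✗ PROTECTION_VIOLATION  [2 reads]
#3 VA=0x3E009D9 (r,user):
  [0] read 0x1F idx=31: raw=0x2D007 flags P=1 W=1 U=1 S=0
  [1] read 0x2D idx=0: raw=0x2F007 flags P=1 W=1 U=1 S=0
  ⇒ phys 0x2F9D9  [2 reads]
#4 VA=0x2814ABA (w,kernel):
  [0] read 0x1F idx=20: raw=0x30007 flags P=1 W=1 U=1 S=0
  [1] read 0x30 idx=20: raw=0x32005 flags P=1 W=0 U=1 S=0
  ✗ PROTECTION_VIOLATION  [2 reads]

Access #4 PA: FAULT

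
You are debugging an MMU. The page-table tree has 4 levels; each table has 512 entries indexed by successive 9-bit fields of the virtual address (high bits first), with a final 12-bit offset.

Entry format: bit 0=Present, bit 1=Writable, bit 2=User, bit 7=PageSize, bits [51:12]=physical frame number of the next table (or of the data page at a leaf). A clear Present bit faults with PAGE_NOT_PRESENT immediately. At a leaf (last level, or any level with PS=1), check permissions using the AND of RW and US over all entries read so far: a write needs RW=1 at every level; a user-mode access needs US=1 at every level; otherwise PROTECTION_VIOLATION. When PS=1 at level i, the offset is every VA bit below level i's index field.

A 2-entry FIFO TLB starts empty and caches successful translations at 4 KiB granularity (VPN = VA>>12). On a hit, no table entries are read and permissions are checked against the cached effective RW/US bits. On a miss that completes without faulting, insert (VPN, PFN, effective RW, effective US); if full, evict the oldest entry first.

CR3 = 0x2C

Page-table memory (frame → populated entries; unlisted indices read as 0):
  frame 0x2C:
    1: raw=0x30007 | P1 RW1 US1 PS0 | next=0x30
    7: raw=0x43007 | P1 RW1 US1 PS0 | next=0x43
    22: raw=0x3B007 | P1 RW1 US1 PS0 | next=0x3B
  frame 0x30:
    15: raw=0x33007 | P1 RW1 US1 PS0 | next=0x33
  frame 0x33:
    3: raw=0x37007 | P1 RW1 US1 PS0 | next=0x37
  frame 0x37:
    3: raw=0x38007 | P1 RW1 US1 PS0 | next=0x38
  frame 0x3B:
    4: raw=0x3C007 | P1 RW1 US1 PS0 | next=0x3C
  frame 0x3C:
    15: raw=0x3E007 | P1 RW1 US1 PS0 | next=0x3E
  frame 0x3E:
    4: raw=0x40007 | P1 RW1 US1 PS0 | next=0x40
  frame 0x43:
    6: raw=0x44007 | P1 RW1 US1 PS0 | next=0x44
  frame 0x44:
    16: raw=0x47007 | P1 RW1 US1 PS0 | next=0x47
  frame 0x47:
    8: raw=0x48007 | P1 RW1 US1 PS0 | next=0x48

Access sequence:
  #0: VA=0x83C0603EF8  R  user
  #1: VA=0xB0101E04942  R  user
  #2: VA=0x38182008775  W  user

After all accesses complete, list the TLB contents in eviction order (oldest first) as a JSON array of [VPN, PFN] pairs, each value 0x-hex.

Walk each access:
#0 VA=0x83C0603EF8 (r,user):
  [0] read 0x2C idx=1: raw=0x30007 flags P=1 W=1 U=1 S=0
  [1] read 0x30 idx=15: raw=0x33007 flags P=1 W=1 U=1 S=0
  [2] read 0x33 idx=3: raw=0x37007 flags P=1 W=1 U=1 S=0
  [3] read 0x37 idx=3: raw=0x38007 flags P=1 W=1 U=1 S=0
  ⇒ phys 0x38EF8  [4 reads]
#1 VA=0xB0101E04942 (r,user):
  [0] read 0x2C idx=22: raw=0x3B007 flags P=1 W=1 U=1 S=0
  [1] read 0x3B idx=4: raw=0x3C007 flags P=1 W=1 U=1 S=0
  [2] read 0x3C idx=15: raw=0x3E007 flags P=1 W=1 U=1 S=0
  [3] read 0x3E idx=4: raw=0x40007 flags P=1 W=1 U=1 S=0
  ⇒ phys 0x40942  [4 reads]
#2 VA=0x38182008775 (w,user):
  [0] read 0x2C idx=7: raw=0x43007 flags P=1 W=1 U=1 S=0
  [1] read 0x43 idx=6: raw=0x44007 flags P=1 W=1 U=1 S=0
  [2] read 0x44 idx=16: raw=0x47007 flags P=1 W=1 U=1 S=0
  [3] read 0x47 idx=8: raw=0x48007 flags P=1 W=1 U=1 S=0
  ⇒ phys 0x48775  [4 reads]

TLB: [["0xB0101E04", "0x40"], ["0x38182008", "0x48"]]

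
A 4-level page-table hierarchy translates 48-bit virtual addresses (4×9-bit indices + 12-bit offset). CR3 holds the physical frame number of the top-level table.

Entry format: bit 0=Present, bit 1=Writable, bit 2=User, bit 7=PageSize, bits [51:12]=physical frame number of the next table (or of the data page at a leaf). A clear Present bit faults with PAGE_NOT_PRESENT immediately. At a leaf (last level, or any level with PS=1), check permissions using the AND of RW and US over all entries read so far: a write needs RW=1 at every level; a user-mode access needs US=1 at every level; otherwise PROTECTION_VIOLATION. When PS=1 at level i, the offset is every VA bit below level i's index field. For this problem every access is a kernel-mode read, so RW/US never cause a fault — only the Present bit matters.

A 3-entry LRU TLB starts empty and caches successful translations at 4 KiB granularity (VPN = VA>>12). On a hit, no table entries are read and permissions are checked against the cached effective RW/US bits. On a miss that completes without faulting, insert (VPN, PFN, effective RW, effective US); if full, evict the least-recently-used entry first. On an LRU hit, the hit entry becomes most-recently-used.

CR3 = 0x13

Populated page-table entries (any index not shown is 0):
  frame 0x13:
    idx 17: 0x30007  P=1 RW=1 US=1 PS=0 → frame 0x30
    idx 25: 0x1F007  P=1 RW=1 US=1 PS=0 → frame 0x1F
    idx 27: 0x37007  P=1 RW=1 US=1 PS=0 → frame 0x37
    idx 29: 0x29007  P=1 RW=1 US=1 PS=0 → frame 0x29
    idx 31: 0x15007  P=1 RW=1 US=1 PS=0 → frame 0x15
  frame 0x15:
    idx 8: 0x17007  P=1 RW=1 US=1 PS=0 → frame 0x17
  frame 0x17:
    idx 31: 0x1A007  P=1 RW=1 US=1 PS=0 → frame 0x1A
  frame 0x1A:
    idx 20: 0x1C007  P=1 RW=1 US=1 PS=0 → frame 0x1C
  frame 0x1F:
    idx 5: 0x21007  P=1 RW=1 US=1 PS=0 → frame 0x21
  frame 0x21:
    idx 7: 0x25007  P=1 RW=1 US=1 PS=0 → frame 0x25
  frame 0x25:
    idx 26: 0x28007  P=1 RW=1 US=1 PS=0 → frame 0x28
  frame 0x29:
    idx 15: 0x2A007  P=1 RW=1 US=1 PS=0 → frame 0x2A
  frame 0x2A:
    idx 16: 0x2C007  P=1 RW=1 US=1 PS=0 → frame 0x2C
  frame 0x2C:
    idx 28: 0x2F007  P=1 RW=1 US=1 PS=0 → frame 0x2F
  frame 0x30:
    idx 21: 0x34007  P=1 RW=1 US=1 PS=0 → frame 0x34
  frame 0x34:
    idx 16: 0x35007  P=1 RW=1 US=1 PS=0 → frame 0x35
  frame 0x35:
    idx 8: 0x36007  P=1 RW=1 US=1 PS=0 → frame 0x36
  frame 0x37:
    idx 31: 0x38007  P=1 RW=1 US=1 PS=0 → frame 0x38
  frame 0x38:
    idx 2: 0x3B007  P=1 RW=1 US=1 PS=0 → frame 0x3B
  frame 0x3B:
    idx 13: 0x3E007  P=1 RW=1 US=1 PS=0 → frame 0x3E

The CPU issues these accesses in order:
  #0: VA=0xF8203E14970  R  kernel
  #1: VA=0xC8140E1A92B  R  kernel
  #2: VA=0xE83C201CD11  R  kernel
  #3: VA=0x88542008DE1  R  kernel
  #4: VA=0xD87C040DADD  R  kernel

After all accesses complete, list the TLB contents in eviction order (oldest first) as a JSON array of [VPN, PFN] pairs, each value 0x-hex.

Trace:
#0 VA=0xF8203E14970 (r,kernel):
  lvl0: tbl 0x13, slot 31 ⇒ 0x15007 (P1/RW1/US1/PS0)
  lvl1: tbl 0x15, slot 8 ⇒ 0x17007 (P1/RW1/US1/PS0)
  lvl2: tbl 0x17, slot 31 ⇒ 0x1A007 (P1/RW1/US1/PS0)
  lvl3: tbl 0x1A, slot 20 ⇒ 0x1C007 (P1/RW1/US1/PS0)
  ⇒ phys 0x1C970  [4 reads]
#1 VA=0xC8140E1A92B (r,kernel):
  lvl0: tbl 0x13, slot 25 ⇒ 0x1F007 (P1/RW1/US1/PS0)
  lvl1: tbl 0x1F, slot 5 ⇒ 0x21007 (P1/RW1/US1/PS0)
  lvl2: tbl 0x21, slot 7 ⇒ 0x25007 (P1/RW1/US1/PS0)
  lvl3: tbl 0x25, slot 26 ⇒ 0x28007 (P1/RW1/US1/PS0)
  ⇒ phys 0x2892B  [4 reads]
#2 VA=0xE83C201CD11 (r,kernel):
  lvl0: tbl 0x13, slot 29 ⇒ 0x29007 (P1/RW1/US1/PS0)
  lvl1: tbl 0x29, slot 15 ⇒ 0x2A007 (P1/RW1/US1/PS0)
  lvl2: tbl 0x2A, slot 16 ⇒ 0x2C007 (P1/RW1/US1/PS0)
  lvl3: tbl 0x2C, slot 28 ⇒ 0x2F007 (P1/RW1/US1/PS0)
  ⇒ phys 0x2FD11  [4 reads]
#3 VA=0x88542008DE1 (r,kernel):
  lvl0: tbl 0x13, slot 17 ⇒ 0x30007 (P1/RW1/US1/PS0)
  lvl1: tbl 0x30, slot 21 ⇒ 0x34007 (P1/RW1/US1/PS0)
  lvl2: tbl 0x34, slot 16 ⇒ 0x35007 (P1/RW1/US1/PS0)
  lvl3: tbl 0x35, slot 8 ⇒ 0x36007 (P1/RW1/US1/PS0)
  ⇒ phys 0x36DE1  [4 reads]
#4 VA=0xD87C040DADD (r,kernel):
  lvl0: tbl 0x13, slot 27 ⇒ 0x37007 (P1/RW1/US1/PS0)
  lvl1: tbl 0x37, slot 31 ⇒ 0x38007 (P1/RW1/US1/PS0)
  lvl2: tbl 0x38, slot 2 ⇒ 0x3B007 (P1/RW1/US1/PS0)
  lvl3: tbl 0x3B, slot 13 ⇒ 0x3E007 (P1/RW1/US1/PS0)
  ⇒ phys 0x3EADD  [4 reads]

TLB: [["0xE83C201C", "0x2F"], ["0x88542008", "0x36"], ["0xD87C040D", "0x3E"]]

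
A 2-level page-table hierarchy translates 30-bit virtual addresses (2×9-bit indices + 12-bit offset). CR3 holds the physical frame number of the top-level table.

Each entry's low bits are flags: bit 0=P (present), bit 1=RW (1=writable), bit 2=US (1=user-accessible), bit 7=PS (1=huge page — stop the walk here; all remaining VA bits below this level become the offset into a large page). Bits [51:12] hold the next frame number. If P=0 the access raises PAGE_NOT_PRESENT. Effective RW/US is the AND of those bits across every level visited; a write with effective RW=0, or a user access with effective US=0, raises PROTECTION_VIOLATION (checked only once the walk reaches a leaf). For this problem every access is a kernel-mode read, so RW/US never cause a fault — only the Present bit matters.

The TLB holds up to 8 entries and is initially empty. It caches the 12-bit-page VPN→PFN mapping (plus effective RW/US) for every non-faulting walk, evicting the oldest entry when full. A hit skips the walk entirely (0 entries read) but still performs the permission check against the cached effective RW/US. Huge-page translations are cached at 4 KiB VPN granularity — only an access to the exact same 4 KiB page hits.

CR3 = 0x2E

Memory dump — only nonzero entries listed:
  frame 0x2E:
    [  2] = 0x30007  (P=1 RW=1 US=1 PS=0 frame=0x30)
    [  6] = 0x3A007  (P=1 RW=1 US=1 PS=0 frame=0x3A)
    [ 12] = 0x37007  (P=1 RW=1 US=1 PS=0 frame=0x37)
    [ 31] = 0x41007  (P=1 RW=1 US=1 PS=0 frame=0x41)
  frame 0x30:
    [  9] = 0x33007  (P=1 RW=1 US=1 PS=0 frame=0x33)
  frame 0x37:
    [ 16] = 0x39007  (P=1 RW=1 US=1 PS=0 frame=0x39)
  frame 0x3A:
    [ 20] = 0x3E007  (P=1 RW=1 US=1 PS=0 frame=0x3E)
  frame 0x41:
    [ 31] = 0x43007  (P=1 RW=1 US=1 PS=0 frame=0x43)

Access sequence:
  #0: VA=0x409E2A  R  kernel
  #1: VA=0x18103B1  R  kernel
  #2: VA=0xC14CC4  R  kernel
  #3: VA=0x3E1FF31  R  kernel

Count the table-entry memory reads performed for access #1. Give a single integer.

Per-access translation:
#0 VA=0x409E2A (r,kernel):
  L0 @0x2E[2] → 0x30007  P=1,RW=1,US=1,PS=0
  L1 @0x30[9] → 0x33007  P=1,RW=1,US=1,PS=0
  → PA=0x33E2A  (2 entries read)
#1 VA=0x18103B1 (r,kernel):
  L0 @0x2E[12] → 0x37007  P=1,RW=1,US=1,PS=0
  L1 @0x37[16] → 0x39007  P=1,RW=1,US=1,PS=0
  → PA=0x393B1  (2 entries read)
#2 VA=0xC14CC4 (r,kernel):
  L0 @0x2E[6] → 0x3A007  P=1,RW=1,US=1,PS=0
  L1 @0x3A[20] → 0x3E007  P=1,RW=1,US=1,PS=0
  → PA=0x3ECC4  (2 entries read)
#3 VA=0x3E1FF31 (r,kernel):
  L0 @0x2E[31] → 0x41007  P=1,RW=1,US=1,PS=0
  L1 @0x41[31] → 0x43007  P=1,RW=1,US=1,PS=0
  → PA=0x43F31  (2 entries read)

Entries read for #1: 2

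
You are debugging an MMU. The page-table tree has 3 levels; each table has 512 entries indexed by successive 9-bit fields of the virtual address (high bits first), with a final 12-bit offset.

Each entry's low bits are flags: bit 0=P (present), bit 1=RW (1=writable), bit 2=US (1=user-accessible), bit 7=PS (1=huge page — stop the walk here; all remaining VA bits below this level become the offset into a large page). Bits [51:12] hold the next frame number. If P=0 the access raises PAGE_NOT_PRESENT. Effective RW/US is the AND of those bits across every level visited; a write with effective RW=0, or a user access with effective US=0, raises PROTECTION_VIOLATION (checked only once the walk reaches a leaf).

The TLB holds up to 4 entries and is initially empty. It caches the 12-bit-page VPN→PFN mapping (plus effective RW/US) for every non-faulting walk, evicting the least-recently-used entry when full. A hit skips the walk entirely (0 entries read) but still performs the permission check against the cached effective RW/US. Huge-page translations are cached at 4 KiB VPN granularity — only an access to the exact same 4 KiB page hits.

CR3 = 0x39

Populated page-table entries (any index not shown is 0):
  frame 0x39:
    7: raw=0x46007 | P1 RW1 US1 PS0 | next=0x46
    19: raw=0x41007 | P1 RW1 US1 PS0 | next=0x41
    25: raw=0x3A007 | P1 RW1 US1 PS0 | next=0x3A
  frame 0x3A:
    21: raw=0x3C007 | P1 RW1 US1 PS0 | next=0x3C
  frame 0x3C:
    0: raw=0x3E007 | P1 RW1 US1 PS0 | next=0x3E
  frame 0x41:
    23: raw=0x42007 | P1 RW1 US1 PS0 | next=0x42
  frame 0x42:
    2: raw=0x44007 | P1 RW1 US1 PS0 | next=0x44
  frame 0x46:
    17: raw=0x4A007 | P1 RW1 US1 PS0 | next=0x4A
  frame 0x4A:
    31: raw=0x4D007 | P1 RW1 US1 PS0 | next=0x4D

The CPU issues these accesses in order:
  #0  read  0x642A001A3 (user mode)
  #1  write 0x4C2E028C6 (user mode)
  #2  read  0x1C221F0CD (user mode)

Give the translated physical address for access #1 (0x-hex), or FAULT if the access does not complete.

Trace:
#0 VA=0x642A001A3 (r,user):
  lvl0: tbl 0x39, slot 25 ⇒ 0x3A007 (P1/RW1/US1/PS0)
  lvl1: tbl 0x3A, slot 21 ⇒ 0x3C007 (P1/RW1/US1/PS0)
  lvl2: tbl 0x3C, slot 0 ⇒ 0x3E007 (P1/RW1/US1/PS0)
  ✓ 0x3E1A3  — 3 lookups
#1 VA=0x4C2E028C6 (w,user):
  lvl0: tbl 0x39, slot 19 ⇒ 0x41007 (P1/RW1/US1/PS0)
  lvl1: tbl 0x41, slot 23 ⇒ 0x42007 (P1/RW1/US1/PS0)
  lvl2: tbl 0x42, slot 2 ⇒ 0x44007 (P1/RW1/US1/PS0)
  ✓ 0x448C6  — 3 lookups
#2 VA=0x1C221F0CD (r,user):
  lvl0: tbl 0x39, slot 7 ⇒ 0x46007 (P1/RW1/US1/PS0)
  lvl1: tbl 0x46, slot 17 ⇒ 0x4A007 (P1/RW1/US1/PS0)
  lvl2: tbl 0x4A, slot 31 ⇒ 0x4D007 (P1/RW1/US1/PS0)
  ✓ 0x4D0CD  — 3 lookups

Access #1 PA: 0x448C6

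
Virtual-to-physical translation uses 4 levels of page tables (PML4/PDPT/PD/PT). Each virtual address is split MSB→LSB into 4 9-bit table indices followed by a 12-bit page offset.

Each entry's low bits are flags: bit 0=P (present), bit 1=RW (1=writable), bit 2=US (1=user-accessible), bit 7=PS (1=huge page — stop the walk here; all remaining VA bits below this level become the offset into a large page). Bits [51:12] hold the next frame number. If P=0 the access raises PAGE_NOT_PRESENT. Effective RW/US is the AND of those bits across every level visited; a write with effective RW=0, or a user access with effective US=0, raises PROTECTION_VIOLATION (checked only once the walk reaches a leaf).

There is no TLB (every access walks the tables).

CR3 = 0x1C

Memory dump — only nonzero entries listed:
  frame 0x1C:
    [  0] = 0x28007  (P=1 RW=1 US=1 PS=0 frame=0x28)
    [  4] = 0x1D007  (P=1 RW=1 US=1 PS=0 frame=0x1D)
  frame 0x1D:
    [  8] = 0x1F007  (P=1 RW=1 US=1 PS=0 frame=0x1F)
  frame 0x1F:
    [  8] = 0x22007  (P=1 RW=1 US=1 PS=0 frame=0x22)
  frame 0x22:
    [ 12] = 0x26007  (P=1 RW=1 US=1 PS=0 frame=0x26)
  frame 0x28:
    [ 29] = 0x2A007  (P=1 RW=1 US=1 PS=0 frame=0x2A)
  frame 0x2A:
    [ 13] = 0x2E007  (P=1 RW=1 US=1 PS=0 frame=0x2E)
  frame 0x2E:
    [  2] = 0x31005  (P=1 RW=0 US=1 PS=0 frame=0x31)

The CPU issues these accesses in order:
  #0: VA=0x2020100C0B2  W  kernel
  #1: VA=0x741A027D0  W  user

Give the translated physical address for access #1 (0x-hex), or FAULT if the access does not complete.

Walk each access:
#0 VA=0x2020100C0B2 (w,kernel):
  lvl0: tbl 0x1C, slot 4 ⇒ 0x1D007 (P1/RW1/US1/PS0)
  lvl1: tbl 0x1D, slot 8 ⇒ 0x1F007 (P1/RW1/US1/PS0)
  lvl2: tbl 0x1F, slot 8 ⇒ 0x22007 (P1/RW1/US1/PS0)
  lvl3: tbl 0x22, slot 12 ⇒ 0x26007 (P1/RW1/US1/PS0)
  ✓ 0x260B2  — 4 lookups
#1 VA=0x741A027D0 (w,user):
  lvl0: tbl 0x1C, slot 0 ⇒ 0x28007 (P1/RW1/US1/PS0)
  lvl1: tbl 0x28, slot 29 ⇒ 0x2A007 (P1/RW1/US1/PS0)
  lvl2: tbl 0x2A, slot 13 ⇒ 0x2E007 (P1/RW1/US1/PS0)
  lvl3: tbl 0x2E, slot 2 ⇒ 0x31005 (P1/RW0/US1/PS0)
  ⇒ fault: PROTECTION_VIOLATION  — 4 lookups

Access #1 PA: FAULT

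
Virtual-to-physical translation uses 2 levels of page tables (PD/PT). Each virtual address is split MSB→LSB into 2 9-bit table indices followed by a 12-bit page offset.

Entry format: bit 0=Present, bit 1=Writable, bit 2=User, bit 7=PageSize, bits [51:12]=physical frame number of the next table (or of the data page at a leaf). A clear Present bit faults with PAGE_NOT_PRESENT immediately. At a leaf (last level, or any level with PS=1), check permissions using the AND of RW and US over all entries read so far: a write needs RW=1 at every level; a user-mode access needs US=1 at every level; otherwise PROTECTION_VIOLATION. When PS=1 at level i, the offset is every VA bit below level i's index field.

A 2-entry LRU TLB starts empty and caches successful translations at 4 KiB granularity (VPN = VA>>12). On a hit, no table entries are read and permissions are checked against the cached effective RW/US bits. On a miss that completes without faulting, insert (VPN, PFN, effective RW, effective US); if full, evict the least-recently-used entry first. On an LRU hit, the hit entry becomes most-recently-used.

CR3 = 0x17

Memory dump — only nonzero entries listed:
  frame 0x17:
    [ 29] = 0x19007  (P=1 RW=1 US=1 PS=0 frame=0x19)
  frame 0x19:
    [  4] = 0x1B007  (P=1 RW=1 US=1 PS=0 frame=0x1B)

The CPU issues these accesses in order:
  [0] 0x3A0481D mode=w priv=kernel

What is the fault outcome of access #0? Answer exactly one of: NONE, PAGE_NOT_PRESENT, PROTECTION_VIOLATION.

Per-access translation:
#0 VA=0x3A0481D (w,kernel):
  lvl0: tbl 0x17, slot 29 ⇒ 0x19007 (P1/RW1/US1/PS0)
  lvl1: tbl 0x19, slot 4 ⇒ 0x1B007 (P1/RW1/US1/PS0)
  ⇒ phys 0x1B81D  [2 reads]

Access #0 fault: NONE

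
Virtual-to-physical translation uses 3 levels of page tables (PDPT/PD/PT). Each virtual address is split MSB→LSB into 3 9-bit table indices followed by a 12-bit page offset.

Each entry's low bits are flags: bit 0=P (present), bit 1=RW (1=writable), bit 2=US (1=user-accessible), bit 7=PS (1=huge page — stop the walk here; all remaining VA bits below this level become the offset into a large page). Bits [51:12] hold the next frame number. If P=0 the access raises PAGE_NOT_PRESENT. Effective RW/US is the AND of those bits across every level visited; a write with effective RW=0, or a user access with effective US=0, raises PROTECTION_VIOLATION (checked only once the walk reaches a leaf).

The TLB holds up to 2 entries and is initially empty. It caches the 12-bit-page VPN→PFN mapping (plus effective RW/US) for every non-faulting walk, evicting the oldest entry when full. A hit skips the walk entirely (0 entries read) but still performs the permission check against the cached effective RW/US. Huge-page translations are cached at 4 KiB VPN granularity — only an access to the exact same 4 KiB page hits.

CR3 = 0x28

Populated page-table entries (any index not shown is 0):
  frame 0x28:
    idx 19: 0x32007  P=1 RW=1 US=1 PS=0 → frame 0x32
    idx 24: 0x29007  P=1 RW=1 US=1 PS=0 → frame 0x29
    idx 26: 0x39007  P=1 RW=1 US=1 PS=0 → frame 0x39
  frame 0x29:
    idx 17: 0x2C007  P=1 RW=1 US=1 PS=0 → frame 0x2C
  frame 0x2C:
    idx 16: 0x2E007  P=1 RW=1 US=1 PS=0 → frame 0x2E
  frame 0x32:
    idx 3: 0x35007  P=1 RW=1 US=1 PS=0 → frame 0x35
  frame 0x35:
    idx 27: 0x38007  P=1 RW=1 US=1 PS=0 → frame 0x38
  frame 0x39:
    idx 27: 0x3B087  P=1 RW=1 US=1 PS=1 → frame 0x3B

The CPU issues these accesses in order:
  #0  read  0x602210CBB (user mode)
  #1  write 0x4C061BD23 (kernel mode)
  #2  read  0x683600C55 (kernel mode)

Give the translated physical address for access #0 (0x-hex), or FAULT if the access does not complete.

Trace:
#0 VA=0x602210CBB (r,user):
  [0] read 0x28 idx=24: raw=0x29007 flags P=1 W=1 U=1 S=0
  [1] read 0x29 idx=17: raw=0x2C007 flags P=1 W=1 U=1 S=0
  [2] read 0x2C idx=16: raw=0x2E007 flags P=1 W=1 U=1 S=0
  ✓ 0x2ECBB  — 3 lookups
#1 VA=0x4C061BD23 (w,kernel):
  [0] read 0x28 idx=19: raw=0x32007 flags P=1 W=1 U=1 S=0
  [1] read 0x32 idx=3: raw=0x35007 flags P=1 W=1 U=1 S=0
  [2] read 0x35 idx=27: raw=0x38007 flags P=1 W=1 U=1 S=0
  ✓ 0x38D23  — 3 lookups
#2 VA=0x683600C55 (r,kernel):
  [0] read 0x28 idx=26: raw=0x39007 flags P=1 W=1 U=1 S=0
  [1] read 0x39 idx=27: raw=0x3B087 flags P=1 W=1 U=1 S=1
  ✓ 0x3BC55 (huge @L1)  — 2 lookups

Access #0 PA: 0x2ECBB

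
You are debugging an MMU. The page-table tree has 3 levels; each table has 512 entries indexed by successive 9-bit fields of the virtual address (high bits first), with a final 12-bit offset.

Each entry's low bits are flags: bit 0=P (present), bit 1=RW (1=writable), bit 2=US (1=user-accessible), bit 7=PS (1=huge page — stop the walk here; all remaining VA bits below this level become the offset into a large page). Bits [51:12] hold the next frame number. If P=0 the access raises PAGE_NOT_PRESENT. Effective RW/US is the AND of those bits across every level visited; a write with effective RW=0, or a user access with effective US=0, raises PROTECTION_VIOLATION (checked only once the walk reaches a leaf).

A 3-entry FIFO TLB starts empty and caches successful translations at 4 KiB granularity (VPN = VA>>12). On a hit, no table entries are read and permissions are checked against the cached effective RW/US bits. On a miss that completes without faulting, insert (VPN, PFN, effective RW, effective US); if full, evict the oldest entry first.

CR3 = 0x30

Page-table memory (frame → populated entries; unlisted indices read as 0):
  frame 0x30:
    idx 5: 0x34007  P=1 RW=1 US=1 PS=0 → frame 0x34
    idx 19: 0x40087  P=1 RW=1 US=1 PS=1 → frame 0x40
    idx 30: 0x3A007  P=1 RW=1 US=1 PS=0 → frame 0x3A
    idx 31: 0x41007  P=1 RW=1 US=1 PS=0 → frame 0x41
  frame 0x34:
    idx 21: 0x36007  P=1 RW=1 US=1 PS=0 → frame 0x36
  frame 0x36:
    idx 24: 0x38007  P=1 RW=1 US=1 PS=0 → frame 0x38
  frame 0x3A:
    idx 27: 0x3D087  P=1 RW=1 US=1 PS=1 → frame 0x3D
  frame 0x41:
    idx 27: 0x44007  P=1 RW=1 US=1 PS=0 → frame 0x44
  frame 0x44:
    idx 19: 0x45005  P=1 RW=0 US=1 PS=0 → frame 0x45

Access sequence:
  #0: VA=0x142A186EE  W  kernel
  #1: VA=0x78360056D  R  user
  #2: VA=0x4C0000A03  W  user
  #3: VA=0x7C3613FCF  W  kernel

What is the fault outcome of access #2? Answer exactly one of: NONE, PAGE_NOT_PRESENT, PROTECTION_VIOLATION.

Walk each access:
#0 VA=0x142A186EE (w,kernel):
  L0: frame=0x30 idx=5 entry=0x34007 [P=1 RW=1 US=1 PS=0]
  L1: frame=0x34 idx=21 entry=0x36007 [P=1 RW=1 US=1 PS=0]
  L2: frame=0x36 idx=24 entry=0x38007 [P=1 RW=1 US=1 PS=0]
  → PA=0x386EE  (3 entries read)
#1 VA=0x78360056D (r,user):
  L0: frame=0x30 idx=30 entry=0x3A007 [P=1 RW=1 US=1 PS=0]
  L1: frame=0x3A idx=27 entry=0x3D087 [P=1 RW=1 US=1 PS=1]
  → PA=0x3D56D (huge @L1)  (2 entries read)
#2 VA=0x4C0000A03 (w,user):
  L0: frame=0x30 idx=19 entry=0x40087 [P=1 RW=1 US=1 PS=1]
  → PA=0x40A03 (huge @L0)  (1 entries read)
#3 VA=0x7C3613FCF (w,kernel):
  L0: frame=0x30 idx=31 entry=0x41007 [P=1 RW=1 US=1 PS=0]
  L1: frame=0x41 idx=27 entry=0x44007 [P=1 RW=1 US=1 PS=0]
  L2: frame=0x44 idx=19 entry=0x45005 [P=1 RW=0 US=1 PS=0]
  → PROTECTION_VIOLATION  (3 entries read)

Access #2 fault: NONE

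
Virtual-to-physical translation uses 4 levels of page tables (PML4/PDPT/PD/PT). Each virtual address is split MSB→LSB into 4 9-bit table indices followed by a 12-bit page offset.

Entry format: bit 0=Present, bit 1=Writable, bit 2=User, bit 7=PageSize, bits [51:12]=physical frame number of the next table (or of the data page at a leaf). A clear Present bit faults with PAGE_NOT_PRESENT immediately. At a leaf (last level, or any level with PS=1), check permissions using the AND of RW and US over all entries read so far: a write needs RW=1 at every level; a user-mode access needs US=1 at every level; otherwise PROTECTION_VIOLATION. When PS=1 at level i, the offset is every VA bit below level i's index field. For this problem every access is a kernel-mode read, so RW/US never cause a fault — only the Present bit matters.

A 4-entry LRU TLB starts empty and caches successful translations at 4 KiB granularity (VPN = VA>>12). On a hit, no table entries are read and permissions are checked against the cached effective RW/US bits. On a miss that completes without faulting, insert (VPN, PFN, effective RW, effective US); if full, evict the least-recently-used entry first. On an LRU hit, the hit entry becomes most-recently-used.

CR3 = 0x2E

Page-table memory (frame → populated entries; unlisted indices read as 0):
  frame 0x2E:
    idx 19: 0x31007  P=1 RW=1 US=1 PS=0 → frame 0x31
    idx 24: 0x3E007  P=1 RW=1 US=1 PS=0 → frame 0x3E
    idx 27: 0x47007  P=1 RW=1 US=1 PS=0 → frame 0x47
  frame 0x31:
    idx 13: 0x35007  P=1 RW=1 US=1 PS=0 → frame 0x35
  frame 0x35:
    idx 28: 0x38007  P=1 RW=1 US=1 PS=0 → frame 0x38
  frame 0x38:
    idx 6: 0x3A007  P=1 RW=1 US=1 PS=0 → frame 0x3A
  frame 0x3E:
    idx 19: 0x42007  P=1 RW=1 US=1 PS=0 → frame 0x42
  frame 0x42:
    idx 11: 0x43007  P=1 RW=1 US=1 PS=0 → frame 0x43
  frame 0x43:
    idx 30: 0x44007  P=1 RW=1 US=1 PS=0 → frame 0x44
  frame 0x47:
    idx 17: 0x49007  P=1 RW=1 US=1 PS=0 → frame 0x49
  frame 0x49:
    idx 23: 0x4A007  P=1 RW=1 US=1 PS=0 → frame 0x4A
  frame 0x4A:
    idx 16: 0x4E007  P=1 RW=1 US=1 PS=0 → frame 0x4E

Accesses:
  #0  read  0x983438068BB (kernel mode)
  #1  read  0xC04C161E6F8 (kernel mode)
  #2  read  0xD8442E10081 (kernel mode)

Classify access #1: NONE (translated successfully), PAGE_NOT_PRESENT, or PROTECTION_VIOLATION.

Per-access translation:
#0 VA=0x983438068BB (r,kernel):
  lvl0: tbl 0x2E, slot 19 ⇒ 0x31007 (P1/RW1/US1/PS0)
  lvl1: tbl 0x31, slot 13 ⇒ 0x35007 (P1/RW1/US1/PS0)
  lvl2: tbl 0x35, slot 28 ⇒ 0x38007 (P1/RW1/US1/PS0)
  lvl3: tbl 0x38, slot 6 ⇒ 0x3A007 (P1/RW1/US1/PS0)
  ✓ 0x3A8BB  — 4 lookups
#1 VA=0xC04C161E6F8 (r,kernel):
  lvl0: tbl 0x2E, slot 24 ⇒ 0x3E007 (P1/RW1/US1/PS0)
  lvl1: tbl 0x3E, slot 19 ⇒ 0x42007 (P1/RW1/US1/PS0)
  lvl2: tbl 0x42, slot 11 ⇒ 0x43007 (P1/RW1/US1/PS0)
  lvl3: tbl 0x43, slot 30 ⇒ 0x44007 (P1/RW1/US1/PS0)
  ✓ 0x446F8  — 4 lookups
#2 VA=0xD8442E10081 (r,kernel):
  lvl0: tbl 0x2E, slot 27 ⇒ 0x47007 (P1/RW1/US1/PS0)
  lvl1: tbl 0x47, slot 17 ⇒ 0x49007 (P1/RW1/US1/PS0)
  lvl2: tbl 0x49, slot 23 ⇒ 0x4A007 (P1/RW1/US1/PS0)
  lvl3: tbl 0x4A, slot 16 ⇒ 0x4E007 (P1/RW1/US1/PS0)
  ✓ 0x4E081  — 4 lookups

Access #1 fault: NONE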